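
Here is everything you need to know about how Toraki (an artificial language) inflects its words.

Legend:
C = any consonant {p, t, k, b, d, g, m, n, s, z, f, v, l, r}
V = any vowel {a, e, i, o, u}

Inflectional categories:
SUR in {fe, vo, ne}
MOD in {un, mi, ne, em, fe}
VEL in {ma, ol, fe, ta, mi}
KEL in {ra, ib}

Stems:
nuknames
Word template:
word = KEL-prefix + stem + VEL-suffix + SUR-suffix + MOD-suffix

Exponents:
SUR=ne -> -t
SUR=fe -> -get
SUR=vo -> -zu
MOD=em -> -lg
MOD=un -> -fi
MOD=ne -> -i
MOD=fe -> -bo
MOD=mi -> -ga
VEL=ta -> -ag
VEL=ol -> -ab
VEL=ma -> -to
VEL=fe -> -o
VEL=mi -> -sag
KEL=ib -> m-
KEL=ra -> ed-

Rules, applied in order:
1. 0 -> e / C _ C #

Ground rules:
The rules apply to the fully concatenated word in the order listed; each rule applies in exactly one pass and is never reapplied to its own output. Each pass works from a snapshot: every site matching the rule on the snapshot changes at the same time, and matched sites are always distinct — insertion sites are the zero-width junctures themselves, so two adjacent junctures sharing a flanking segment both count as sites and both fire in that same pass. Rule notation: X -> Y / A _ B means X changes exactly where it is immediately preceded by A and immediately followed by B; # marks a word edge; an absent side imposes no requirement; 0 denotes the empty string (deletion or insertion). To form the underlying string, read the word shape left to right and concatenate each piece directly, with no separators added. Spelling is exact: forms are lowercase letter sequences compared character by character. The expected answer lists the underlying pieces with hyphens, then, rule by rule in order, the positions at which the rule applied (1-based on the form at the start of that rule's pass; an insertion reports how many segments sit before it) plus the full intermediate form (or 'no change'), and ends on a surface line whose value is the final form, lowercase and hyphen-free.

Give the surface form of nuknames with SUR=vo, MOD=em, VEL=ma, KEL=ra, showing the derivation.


underlying: ed-nuknames-to-zu-lg
1. 0 -> e / C _ C #: inserts after position(s) 15: ednuknamestozuleg
surface: ednuknamestozuleg


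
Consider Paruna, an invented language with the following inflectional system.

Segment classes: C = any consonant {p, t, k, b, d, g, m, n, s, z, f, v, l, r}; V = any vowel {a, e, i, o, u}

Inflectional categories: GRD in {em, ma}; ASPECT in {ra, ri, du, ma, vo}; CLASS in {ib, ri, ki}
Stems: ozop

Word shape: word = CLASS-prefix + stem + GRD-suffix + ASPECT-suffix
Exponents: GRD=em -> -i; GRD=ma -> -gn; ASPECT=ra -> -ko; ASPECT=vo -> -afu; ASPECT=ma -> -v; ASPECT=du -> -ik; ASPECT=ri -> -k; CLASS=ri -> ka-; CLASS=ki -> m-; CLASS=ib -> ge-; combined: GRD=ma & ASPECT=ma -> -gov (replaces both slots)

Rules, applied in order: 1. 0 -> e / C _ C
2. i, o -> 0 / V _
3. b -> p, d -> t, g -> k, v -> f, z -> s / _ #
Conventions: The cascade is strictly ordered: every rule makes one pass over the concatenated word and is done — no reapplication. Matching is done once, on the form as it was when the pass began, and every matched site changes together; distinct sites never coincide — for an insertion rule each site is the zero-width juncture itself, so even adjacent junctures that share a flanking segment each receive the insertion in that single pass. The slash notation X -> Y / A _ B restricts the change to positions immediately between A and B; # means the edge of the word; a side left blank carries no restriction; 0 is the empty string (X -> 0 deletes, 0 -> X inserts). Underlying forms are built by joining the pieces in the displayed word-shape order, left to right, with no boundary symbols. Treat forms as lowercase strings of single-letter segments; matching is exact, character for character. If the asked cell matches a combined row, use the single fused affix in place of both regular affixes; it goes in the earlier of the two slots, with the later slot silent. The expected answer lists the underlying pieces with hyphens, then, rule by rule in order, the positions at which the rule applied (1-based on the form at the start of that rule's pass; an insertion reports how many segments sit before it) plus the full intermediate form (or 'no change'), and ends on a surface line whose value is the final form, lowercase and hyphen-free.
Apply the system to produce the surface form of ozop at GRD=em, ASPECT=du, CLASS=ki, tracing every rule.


underlying: m-ozop-i-ik
1. 0 -> e / C _ C: no change
2. i, o -> 0 / V _: fires at position(s) 7: mozopik
3. b -> p, d -> t, g -> k, v -> f, z -> s / _ #: no change
surface: mozopik


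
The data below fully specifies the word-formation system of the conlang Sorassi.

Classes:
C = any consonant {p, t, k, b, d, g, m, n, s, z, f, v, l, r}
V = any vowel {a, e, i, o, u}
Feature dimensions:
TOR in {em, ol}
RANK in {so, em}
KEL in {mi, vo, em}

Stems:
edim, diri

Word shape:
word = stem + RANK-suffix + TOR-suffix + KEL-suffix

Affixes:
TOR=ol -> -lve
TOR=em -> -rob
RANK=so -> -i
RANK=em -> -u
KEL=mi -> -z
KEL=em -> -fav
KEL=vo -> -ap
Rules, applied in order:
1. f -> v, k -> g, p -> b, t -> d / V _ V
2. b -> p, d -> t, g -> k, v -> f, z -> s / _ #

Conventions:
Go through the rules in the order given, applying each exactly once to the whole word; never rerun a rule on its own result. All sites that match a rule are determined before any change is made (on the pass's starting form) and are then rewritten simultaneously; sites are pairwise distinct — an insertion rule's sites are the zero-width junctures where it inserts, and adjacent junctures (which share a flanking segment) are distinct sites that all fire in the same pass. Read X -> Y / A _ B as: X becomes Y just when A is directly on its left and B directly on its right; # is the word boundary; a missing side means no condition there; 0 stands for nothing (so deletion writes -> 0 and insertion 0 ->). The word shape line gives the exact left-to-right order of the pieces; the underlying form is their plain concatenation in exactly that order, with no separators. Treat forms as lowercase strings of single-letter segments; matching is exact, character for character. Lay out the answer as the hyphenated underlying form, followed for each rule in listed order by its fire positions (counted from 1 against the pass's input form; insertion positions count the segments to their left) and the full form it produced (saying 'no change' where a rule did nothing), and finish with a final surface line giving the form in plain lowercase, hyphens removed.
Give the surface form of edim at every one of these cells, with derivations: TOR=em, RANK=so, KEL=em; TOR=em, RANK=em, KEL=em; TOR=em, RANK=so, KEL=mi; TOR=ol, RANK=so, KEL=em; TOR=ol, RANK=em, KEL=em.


cell TOR=em, RANK=so, KEL=em:
underlying: edim-i-rob-fav
1. f -> v, k -> g, p -> b, t -> d / V _ V: no change
2. b -> p, d -> t, g -> k, v -> f, z -> s / _ #: fires at position(s) 11: edimirobfaf
surface: edimirobfaf

cell TOR=em, RANK=em, KEL=em:
underlying: edim-u-rob-fav
1. f -> v, k -> g, p -> b, t -> d / V _ V: no change
2. b -> p, d -> t, g -> k, v -> f, z -> s / _ #: fires at position(s) 11: edimurobfaf
surface: edimurobfaf

cell TOR=em, RANK=so, KEL=mi:
underlying: edim-i-rob-z
1. f -> v, k -> g, p -> b, t -> d / V _ V: no change
2. b -> p, d -> t, g -> k, v -> f, z -> s / _ #: fires at position(s) 9: edimirobs
surface: edimirobs

cell TOR=ol, RANK=so, KEL=em:
underlying: edim-i-lve-fav
1. f -> v, k -> g, p -> b, t -> d / V _ V: fires at position(s) 9: edimilvevav
2. b -> p, d -> t, g -> k, v -> f, z -> s / _ #: fires at position(s) 11: edimilvevaf
surface: edimilvevaf

cell TOR=ol, RANK=em, KEL=em:
underlying: edim-u-lve-fav
1. f -> v, k -> g, p -> b, t -> d / V _ V: fires at position(s) 9: edimulvevav
2. b -> p, d -> t, g -> k, v -> f, z -> s / _ #: fires at position(s) 11: edimulvevaf
surface: edimulvevaf


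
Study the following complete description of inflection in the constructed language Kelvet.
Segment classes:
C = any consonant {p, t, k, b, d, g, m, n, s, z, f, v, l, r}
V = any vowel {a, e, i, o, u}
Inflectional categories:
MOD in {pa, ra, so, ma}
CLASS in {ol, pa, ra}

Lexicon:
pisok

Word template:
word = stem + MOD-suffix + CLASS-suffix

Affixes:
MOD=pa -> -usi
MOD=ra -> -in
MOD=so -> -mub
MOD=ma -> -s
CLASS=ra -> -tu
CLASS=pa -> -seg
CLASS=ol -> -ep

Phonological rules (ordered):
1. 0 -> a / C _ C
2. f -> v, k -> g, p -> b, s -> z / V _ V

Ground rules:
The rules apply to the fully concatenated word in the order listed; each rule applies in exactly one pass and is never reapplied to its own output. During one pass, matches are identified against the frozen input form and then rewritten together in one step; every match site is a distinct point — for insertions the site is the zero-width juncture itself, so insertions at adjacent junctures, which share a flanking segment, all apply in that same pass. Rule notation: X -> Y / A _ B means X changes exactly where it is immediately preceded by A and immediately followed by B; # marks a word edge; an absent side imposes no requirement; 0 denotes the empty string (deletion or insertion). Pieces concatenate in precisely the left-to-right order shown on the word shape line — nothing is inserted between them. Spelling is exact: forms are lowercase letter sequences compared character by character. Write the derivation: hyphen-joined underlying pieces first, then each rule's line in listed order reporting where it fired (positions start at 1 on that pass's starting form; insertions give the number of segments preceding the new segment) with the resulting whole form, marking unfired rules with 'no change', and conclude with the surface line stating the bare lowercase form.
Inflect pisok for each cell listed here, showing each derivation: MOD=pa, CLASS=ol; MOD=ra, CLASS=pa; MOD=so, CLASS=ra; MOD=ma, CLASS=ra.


cell MOD=pa, CLASS=ol:
underlying: pisok-usi-ep
1. 0 -> a / C _ C: no change
2. f -> v, k -> g, p -> b, s -> z / V _ V: fires at position(s) 3, 5, 7: pizoguziep
surface: pizoguziep

cell MOD=ra, CLASS=pa:
underlying: pisok-in-seg
1. 0 -> a / C _ C: inserts after position(s) 7: pisokinaseg
2. f -> v, k -> g, p -> b, s -> z / V _ V: fires at position(s) 3, 5, 9: pizoginazeg
surface: pizoginazeg

cell MOD=so, CLASS=ra:
underlying: pisok-mub-tu
1. 0 -> a / C _ C: inserts after position(s) 5, 8: pisokamubatu
2. f -> v, k -> g, p -> b, s -> z / V _ V: fires at position(s) 3, 5: pizogamubatu
surface: pizogamubatu

cell MOD=ma, CLASS=ra:
underlying: pisok-s-tu
1. 0 -> a / C _ C: inserts after position(s) 5, 6: pisokasatu
2. f -> v, k -> g, p -> b, s -> z / V _ V: fires at position(s) 3, 5, 7: pizogazatu
surface: pizogazatu


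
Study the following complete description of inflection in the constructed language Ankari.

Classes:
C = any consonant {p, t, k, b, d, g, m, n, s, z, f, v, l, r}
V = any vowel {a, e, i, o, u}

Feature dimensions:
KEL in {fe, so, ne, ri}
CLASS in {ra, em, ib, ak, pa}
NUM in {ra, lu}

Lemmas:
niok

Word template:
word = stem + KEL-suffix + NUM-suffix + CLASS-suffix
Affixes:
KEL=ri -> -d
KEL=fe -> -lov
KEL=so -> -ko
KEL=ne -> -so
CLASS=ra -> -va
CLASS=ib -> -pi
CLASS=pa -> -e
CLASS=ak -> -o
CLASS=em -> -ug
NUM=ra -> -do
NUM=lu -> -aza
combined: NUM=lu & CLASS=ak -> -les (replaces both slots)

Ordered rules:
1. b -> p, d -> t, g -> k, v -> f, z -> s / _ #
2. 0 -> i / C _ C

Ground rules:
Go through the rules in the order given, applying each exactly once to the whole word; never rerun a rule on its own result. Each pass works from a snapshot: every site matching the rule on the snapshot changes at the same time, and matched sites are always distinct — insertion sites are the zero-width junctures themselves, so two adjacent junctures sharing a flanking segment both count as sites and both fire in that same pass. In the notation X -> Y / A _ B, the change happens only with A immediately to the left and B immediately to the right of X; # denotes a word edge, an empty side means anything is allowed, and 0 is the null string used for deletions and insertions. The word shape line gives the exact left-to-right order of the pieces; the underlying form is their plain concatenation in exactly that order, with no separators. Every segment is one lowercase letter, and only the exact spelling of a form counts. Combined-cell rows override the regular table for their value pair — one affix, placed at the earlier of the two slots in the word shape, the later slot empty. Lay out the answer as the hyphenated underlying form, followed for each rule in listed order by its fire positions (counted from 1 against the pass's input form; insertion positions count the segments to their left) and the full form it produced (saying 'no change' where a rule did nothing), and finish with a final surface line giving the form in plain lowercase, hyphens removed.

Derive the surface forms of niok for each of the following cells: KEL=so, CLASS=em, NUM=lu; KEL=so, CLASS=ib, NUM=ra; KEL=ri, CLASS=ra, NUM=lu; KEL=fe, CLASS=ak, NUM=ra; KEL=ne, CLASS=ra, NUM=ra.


cell KEL=so, CLASS=em, NUM=lu:
underlying: niok-ko-aza-ug
1. b -> p, d -> t, g -> k, v -> f, z -> s / _ #: fires at position(s) 11: niokkoazauk
2. 0 -> i / C _ C: inserts after position(s) 4: niokikoazauk
surface: niokikoazauk

cell KEL=so, CLASS=ib, NUM=ra:
underlying: niok-ko-do-pi
1. b -> p, d -> t, g -> k, v -> f, z -> s / _ #: no change
2. 0 -> i / C _ C: inserts after position(s) 4: niokikodopi
surface: niokikodopi

cell KEL=ri, CLASS=ra, NUM=lu:
underlying: niok-d-aza-va
1. b -> p, d -> t, g -> k, v -> f, z -> s / _ #: no change
2. 0 -> i / C _ C: inserts after position(s) 4: niokidazava
surface: niokidazava

cell KEL=fe, CLASS=ak, NUM=ra:
underlying: niok-lov-do-o
1. b -> p, d -> t, g -> k, v -> f, z -> s / _ #: no change
2. 0 -> i / C _ C: inserts after position(s) 4, 7: niokilovidoo
surface: niokilovidoo

cell KEL=ne, CLASS=ra, NUM=ra:
underlying: niok-so-do-va
1. b -> p, d -> t, g -> k, v -> f, z -> s / _ #: no change
2. 0 -> i / C _ C: inserts after position(s) 4: niokisodova
surface: niokisodova


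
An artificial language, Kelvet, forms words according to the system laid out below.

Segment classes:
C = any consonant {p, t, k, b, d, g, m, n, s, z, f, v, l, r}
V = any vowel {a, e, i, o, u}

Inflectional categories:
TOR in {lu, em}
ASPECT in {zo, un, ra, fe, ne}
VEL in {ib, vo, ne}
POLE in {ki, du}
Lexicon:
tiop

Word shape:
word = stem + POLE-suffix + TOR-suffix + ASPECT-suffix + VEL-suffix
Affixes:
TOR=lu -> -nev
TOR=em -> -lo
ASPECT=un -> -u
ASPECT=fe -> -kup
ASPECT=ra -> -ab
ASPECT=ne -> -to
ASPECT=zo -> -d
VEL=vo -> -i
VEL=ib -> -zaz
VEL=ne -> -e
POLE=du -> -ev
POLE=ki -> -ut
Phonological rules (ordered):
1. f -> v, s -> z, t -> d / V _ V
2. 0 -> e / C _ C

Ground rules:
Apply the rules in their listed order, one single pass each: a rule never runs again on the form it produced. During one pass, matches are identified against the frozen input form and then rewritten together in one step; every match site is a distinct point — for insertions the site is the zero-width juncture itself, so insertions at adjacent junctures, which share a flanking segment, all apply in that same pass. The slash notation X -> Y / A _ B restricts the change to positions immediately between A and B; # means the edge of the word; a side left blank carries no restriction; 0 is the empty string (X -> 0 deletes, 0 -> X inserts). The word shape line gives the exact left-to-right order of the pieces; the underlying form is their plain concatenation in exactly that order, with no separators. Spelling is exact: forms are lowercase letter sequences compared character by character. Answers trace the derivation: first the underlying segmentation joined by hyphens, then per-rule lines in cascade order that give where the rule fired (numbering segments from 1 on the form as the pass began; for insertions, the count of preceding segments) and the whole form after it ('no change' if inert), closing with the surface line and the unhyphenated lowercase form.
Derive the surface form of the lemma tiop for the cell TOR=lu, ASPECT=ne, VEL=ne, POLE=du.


underlying: tiop-ev-nev-to-e
1. f -> v, s -> z, t -> d / V _ V: no change
2. 0 -> e / C _ C: inserts after position(s) 6, 9: tiopevenevetoe
surface: tiopevenevetoe


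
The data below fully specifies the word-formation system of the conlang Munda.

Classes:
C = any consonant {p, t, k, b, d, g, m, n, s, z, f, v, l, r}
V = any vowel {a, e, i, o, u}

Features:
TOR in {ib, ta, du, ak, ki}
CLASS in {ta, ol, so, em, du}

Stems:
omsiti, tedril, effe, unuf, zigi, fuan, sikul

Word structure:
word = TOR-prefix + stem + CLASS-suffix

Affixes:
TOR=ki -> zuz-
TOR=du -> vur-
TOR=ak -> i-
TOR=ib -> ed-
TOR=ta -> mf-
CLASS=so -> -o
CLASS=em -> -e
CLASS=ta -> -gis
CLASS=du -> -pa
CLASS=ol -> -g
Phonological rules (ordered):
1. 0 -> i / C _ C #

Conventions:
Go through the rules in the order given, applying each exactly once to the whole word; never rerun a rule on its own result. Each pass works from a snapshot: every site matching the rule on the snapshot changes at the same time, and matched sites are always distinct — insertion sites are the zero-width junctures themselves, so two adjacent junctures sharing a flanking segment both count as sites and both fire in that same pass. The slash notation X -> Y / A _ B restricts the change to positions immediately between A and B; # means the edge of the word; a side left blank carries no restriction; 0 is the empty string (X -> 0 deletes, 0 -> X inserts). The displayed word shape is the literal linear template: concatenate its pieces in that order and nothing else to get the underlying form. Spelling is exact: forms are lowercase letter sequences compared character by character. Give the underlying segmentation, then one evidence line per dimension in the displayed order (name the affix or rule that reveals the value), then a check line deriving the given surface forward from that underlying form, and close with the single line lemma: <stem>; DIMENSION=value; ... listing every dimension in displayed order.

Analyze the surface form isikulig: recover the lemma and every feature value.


underlying: i-sikul-g
TOR=ak - signalled by the affix i-
CLASS=ol - signalled by the affix -g
check: isikulg -> isikulig
lemma: sikul; TOR=ak; CLASS=ol


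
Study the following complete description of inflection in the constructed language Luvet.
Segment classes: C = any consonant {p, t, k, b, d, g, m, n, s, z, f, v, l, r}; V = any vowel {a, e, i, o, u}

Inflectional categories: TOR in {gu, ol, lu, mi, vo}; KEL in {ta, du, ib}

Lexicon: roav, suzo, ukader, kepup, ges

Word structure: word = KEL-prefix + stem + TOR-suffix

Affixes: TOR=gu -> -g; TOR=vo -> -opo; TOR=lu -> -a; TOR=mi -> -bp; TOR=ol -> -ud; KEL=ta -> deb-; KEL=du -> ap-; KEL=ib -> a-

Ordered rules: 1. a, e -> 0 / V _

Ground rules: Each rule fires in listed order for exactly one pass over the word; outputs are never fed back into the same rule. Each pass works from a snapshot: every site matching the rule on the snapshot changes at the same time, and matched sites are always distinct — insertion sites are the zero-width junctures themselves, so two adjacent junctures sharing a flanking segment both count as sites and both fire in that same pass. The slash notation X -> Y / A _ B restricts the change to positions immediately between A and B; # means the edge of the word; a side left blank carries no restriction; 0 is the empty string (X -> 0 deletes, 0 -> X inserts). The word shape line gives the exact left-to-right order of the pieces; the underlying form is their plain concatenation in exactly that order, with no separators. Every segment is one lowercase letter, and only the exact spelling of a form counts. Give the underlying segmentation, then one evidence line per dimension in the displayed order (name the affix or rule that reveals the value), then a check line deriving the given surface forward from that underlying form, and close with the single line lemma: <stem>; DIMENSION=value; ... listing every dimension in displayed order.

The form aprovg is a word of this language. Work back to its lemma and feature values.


underlying: ap-roav-g
TOR=gu - signalled by the affix -g
KEL=du - signalled by the affix ap-
check: aproavg -> aprovg
lemma: roav; TOR=gu; KEL=du


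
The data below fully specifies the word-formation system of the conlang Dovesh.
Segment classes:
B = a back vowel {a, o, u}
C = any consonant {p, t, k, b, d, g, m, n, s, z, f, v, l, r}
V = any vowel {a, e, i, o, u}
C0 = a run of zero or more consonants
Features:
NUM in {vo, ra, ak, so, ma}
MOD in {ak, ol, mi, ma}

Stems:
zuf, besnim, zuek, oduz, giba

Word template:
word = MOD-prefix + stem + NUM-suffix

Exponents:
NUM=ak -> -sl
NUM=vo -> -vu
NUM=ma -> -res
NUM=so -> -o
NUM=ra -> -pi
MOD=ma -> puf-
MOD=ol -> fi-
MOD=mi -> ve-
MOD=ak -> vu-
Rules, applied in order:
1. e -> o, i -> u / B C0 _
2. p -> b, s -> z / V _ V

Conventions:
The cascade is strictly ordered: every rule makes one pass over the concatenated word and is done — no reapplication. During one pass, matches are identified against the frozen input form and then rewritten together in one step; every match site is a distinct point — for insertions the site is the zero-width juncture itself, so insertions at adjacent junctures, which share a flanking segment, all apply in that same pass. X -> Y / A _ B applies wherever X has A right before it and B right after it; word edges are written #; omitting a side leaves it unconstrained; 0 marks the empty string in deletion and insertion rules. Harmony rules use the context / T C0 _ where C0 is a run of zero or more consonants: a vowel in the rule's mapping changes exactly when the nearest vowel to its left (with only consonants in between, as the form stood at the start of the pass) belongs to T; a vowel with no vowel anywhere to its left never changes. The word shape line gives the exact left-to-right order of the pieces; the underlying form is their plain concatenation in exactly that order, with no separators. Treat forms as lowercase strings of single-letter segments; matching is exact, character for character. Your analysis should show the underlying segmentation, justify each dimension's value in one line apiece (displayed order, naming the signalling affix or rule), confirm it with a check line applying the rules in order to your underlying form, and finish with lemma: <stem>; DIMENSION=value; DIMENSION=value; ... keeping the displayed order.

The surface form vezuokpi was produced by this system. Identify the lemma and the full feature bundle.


underlying: ve-zuek-pi
NUM=ra - signalled by the affix -pi
MOD=mi - signalled by the affix ve-
check: vezuekpi -> vezuokpi -> vezuokpi
lemma: zuek; NUM=ra; MOD=mi


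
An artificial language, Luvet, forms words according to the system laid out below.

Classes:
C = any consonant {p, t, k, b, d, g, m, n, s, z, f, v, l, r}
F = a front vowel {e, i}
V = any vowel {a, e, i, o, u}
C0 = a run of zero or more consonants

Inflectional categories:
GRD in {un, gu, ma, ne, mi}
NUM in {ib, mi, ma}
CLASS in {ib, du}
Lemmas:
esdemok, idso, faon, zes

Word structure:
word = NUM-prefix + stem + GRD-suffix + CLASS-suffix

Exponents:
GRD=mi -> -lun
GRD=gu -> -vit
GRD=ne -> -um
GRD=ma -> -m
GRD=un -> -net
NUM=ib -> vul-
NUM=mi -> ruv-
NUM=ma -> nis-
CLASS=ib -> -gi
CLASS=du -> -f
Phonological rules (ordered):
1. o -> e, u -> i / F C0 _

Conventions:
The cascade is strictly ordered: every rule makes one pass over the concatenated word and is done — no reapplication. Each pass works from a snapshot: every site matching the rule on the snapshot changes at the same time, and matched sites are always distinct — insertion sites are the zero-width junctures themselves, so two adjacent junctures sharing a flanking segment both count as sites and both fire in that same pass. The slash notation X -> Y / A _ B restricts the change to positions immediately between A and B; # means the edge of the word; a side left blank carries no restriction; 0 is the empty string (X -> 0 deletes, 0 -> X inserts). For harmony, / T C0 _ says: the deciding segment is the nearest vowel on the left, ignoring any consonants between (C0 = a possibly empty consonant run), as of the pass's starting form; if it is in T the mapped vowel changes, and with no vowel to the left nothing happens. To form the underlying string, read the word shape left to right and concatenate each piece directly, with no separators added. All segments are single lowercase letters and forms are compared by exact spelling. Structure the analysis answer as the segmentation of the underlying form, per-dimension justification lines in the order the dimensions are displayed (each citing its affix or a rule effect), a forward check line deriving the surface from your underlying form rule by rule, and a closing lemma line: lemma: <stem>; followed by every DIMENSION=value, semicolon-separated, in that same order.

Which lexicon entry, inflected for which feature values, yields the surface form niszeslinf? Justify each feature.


underlying: nis-zes-lun-f
GRD=mi - signalled by the affix -lun
NUM=ma - signalled by the affix nis-
CLASS=du - signalled by the affix -f
check: niszeslunf -> niszeslinf
lemma: zes; GRD=mi; NUM=ma; CLASS=du


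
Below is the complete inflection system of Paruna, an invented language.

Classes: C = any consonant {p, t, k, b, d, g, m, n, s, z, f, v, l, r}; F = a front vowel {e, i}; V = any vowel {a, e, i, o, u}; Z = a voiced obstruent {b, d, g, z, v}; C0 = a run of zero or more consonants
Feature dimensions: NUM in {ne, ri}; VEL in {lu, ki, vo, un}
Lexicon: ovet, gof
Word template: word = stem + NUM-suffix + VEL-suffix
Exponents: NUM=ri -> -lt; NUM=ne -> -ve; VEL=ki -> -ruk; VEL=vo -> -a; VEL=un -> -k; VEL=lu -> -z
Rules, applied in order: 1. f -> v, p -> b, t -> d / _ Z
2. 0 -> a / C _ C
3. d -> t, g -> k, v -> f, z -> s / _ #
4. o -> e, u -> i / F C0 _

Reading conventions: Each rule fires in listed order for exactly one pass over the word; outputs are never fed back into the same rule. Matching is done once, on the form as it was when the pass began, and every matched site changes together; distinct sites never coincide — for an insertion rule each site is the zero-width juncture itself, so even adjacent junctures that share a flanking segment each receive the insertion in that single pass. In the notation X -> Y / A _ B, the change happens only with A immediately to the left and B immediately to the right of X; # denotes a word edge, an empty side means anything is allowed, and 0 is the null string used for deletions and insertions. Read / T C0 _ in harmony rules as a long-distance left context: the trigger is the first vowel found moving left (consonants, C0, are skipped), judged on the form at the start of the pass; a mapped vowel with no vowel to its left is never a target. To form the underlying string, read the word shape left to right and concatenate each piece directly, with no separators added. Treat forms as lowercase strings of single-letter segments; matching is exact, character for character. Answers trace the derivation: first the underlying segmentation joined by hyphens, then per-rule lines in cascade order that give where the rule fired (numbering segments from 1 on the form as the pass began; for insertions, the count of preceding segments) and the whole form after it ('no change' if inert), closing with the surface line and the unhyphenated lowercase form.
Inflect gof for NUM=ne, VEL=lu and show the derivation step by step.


underlying: gof-ve-z
1. f -> v, p -> b, t -> d / _ Z: fires at position(s) 3: govvez
2. 0 -> a / C _ C: inserts after position(s) 3: govavez
3. d -> t, g -> k, v -> f, z -> s / _ #: fires at position(s) 7: govaves
4. o -> e, u -> i / F C0 _: no change
surface: govaves


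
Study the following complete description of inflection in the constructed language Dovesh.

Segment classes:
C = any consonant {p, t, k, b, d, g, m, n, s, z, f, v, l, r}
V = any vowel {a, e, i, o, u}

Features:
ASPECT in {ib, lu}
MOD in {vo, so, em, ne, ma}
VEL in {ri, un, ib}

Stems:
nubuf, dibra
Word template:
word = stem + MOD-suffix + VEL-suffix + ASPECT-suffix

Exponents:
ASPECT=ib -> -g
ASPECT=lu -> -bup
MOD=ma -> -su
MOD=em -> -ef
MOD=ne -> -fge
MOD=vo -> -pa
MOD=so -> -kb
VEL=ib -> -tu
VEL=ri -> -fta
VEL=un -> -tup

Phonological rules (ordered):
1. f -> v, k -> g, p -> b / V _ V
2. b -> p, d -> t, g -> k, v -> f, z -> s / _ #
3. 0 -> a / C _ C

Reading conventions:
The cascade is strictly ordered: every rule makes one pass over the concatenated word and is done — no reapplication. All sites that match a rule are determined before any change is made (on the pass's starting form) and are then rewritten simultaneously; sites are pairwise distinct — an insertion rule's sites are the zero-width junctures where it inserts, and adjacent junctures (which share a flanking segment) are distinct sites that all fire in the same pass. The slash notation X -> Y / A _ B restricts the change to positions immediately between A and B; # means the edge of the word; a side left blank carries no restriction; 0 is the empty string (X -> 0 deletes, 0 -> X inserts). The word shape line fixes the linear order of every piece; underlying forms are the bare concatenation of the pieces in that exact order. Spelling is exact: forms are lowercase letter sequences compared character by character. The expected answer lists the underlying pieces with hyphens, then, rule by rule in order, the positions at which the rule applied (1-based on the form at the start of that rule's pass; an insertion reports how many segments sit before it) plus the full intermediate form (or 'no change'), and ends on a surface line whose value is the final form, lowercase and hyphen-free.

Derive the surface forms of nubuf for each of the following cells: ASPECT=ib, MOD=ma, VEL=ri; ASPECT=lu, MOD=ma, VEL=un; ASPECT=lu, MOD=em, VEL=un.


cell ASPECT=ib, MOD=ma, VEL=ri:
underlying: nubuf-su-fta-g
1. f -> v, k -> g, p -> b / V _ V: no change
2. b -> p, d -> t, g -> k, v -> f, z -> s / _ #: fires at position(s) 11: nubufsuftak
3. 0 -> a / C _ C: inserts after position(s) 5, 8: nubufasufatak
surface: nubufasufatak

cell ASPECT=lu, MOD=ma, VEL=un:
underlying: nubuf-su-tup-bup
1. f -> v, k -> g, p -> b / V _ V: no change
2. b -> p, d -> t, g -> k, v -> f, z -> s / _ #: no change
3. 0 -> a / C _ C: inserts after position(s) 5, 10: nubufasutupabup
surface: nubufasutupabup

cell ASPECT=lu, MOD=em, VEL=un:
underlying: nubuf-ef-tup-bup
1. f -> v, k -> g, p -> b / V _ V: fires at position(s) 5: nubuveftupbup
2. b -> p, d -> t, g -> k, v -> f, z -> s / _ #: no change
3. 0 -> a / C _ C: inserts after position(s) 7, 10: nubuvefatupabup
surface: nubuvefatupabup


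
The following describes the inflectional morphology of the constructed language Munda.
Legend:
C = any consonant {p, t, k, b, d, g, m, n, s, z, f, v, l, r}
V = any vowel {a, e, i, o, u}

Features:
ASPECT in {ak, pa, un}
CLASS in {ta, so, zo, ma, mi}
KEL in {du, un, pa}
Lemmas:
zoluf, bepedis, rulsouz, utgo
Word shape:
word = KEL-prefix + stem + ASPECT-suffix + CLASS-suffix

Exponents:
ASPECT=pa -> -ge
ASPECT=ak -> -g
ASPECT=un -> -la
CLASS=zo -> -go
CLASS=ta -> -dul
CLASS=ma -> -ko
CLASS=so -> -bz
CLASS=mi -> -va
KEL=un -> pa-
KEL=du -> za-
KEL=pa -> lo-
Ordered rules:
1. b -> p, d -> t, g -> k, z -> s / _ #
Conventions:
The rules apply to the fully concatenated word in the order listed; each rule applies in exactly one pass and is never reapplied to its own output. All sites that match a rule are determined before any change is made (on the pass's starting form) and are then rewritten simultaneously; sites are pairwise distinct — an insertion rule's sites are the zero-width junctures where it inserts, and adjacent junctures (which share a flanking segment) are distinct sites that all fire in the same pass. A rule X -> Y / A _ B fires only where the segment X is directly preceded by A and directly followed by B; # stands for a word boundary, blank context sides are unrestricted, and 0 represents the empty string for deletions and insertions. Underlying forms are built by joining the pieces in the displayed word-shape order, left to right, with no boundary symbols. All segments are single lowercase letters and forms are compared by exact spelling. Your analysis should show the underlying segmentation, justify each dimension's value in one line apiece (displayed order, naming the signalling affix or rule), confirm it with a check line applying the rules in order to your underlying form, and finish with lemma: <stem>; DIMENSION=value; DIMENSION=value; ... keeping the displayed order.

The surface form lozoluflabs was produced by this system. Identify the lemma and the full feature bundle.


underlying: lo-zoluf-la-bz
ASPECT=un - signalled by the affix -la
CLASS=so - signalled by the affix -bz
KEL=pa - signalled by the affix lo-
check: lozoluflabz -> lozoluflabs
lemma: zoluf; ASPECT=un; CLASS=so; KEL=pa


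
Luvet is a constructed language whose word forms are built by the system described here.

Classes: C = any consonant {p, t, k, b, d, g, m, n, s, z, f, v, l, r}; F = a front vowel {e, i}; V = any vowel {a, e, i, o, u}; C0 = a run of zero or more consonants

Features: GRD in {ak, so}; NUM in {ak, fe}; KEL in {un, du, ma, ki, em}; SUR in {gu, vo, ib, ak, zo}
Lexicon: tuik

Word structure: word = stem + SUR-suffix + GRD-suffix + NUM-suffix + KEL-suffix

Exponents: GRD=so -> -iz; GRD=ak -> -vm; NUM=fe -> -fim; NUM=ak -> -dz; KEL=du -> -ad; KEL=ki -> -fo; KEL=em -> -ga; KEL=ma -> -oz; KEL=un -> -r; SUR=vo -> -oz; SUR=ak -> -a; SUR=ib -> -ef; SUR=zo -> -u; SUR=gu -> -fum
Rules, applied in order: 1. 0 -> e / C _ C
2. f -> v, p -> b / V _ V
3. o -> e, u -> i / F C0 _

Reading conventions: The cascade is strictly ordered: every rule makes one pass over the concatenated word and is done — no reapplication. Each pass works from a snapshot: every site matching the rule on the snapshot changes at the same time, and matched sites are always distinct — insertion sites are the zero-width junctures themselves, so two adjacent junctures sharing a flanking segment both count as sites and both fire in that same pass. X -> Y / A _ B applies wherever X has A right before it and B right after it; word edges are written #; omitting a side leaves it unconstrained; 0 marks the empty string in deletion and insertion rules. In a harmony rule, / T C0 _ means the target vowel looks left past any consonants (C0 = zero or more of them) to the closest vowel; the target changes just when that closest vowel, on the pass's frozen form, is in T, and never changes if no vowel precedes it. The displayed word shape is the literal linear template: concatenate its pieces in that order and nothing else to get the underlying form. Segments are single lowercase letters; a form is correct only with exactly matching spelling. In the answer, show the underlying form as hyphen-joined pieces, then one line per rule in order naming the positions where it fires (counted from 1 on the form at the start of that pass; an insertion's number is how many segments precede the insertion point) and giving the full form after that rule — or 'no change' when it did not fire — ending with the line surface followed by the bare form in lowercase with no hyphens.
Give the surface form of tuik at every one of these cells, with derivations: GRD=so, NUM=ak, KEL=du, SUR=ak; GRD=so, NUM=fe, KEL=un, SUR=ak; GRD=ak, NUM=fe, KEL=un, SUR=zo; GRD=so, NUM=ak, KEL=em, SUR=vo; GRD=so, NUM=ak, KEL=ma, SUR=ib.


cell GRD=so, NUM=ak, KEL=du, SUR=ak:
underlying: tuik-a-iz-dz-ad
1. 0 -> e / C _ C: inserts after position(s) 7, 8: tuikaizedezad
2. f -> v, p -> b / V _ V: no change
3. o -> e, u -> i / F C0 _: no change
surface: tuikaizedezad

cell GRD=so, NUM=fe, KEL=un, SUR=ak:
underlying: tuik-a-iz-fim-r
1. 0 -> e / C _ C: inserts after position(s) 7, 10: tuikaizefimer
2. f -> v, p -> b / V _ V: fires at position(s) 9: tuikaizevimer
3. o -> e, u -> i / F C0 _: no change
surface: tuikaizevimer

cell GRD=ak, NUM=fe, KEL=un, SUR=zo:
underlying: tuik-u-vm-fim-r
1. 0 -> e / C _ C: inserts after position(s) 6, 7, 10: tuikuvemefimer
2. f -> v, p -> b / V _ V: fires at position(s) 10: tuikuvemevimer
3. o -> e, u -> i / F C0 _: fires at position(s) 5: tuikivemevimer
surface: tuikivemevimer

cell GRD=so, NUM=ak, KEL=em, SUR=vo:
underlying: tuik-oz-iz-dz-ga
1. 0 -> e / C _ C: inserts after position(s) 8, 9, 10: tuikozizedezega
2. f -> v, p -> b / V _ V: no change
3. o -> e, u -> i / F C0 _: fires at position(s) 5: tuikezizedezega
surface: tuikezizedezega

cell GRD=so, NUM=ak, KEL=ma, SUR=ib:
underlying: tuik-ef-iz-dz-oz
1. 0 -> e / C _ C: inserts after position(s) 8, 9: tuikefizedezoz
2. f -> v, p -> b / V _ V: fires at position(s) 6: tuikevizedezoz
3. o -> e, u -> i / F C0 _: fires at position(s) 13: tuikevizedezez
surface: tuikevizedezez


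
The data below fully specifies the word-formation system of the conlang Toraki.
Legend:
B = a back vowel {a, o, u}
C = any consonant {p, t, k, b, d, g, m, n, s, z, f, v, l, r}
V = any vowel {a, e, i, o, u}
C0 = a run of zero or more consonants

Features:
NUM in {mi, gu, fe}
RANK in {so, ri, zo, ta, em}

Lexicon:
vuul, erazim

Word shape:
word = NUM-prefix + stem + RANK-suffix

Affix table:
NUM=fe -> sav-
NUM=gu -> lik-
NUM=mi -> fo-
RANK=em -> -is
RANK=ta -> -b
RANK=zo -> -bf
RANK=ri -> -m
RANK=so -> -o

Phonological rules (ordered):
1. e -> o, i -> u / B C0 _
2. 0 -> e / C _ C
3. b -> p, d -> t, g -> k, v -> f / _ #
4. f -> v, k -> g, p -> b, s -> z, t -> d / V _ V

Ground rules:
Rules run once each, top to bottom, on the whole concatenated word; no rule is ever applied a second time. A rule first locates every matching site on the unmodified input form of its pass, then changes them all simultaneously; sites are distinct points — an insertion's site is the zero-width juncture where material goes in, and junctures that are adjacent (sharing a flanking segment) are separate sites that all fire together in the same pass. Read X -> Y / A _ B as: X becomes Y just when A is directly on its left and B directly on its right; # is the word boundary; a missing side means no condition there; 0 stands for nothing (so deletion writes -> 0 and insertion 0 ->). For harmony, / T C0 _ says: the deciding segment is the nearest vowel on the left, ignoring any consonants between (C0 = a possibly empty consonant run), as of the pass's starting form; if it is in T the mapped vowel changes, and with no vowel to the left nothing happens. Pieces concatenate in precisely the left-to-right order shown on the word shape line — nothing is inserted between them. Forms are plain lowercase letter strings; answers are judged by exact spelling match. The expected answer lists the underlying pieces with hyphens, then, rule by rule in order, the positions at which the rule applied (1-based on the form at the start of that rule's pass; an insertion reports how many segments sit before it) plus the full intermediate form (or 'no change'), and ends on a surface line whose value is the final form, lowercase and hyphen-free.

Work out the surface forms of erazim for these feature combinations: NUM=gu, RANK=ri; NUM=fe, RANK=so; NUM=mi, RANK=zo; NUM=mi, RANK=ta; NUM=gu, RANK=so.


cell NUM=gu, RANK=ri:
underlying: lik-erazim-m
1. e -> o, i -> u / B C0 _: fires at position(s) 8: likerazumm
2. 0 -> e / C _ C: inserts after position(s) 9: likerazumem
3. b -> p, d -> t, g -> k, v -> f / _ #: no change
4. f -> v, k -> g, p -> b, s -> z, t -> d / V _ V: fires at position(s) 3: ligerazumem
surface: ligerazumem

cell NUM=fe, RANK=so:
underlying: sav-erazim-o
1. e -> o, i -> u / B C0 _: fires at position(s) 4, 8: savorazumo
2. 0 -> e / C _ C: no change
3. b -> p, d -> t, g -> k, v -> f / _ #: no change
4. f -> v, k -> g, p -> b, s -> z, t -> d / V _ V: no change
surface: savorazumo

cell NUM=mi, RANK=zo:
underlying: fo-erazim-bf
1. e -> o, i -> u / B C0 _: fires at position(s) 3, 7: foorazumbf
2. 0 -> e / C _ C: inserts after position(s) 8, 9: foorazumebef
3. b -> p, d -> t, g -> k, v -> f / _ #: no change
4. f -> v, k -> g, p -> b, s -> z, t -> d / V _ V: no change
surface: foorazumebef

cell NUM=mi, RANK=ta:
underlying: fo-erazim-b
1. e -> o, i -> u / B C0 _: fires at position(s) 3, 7: foorazumb
2. 0 -> e / C _ C: inserts after position(s) 8: foorazumeb
3. b -> p, d -> t, g -> k, v -> f / _ #: fires at position(s) 10: foorazumep
4. f -> v, k -> g, p -> b, s -> z, t -> d / V _ V: no change
surface: foorazumep

cell NUM=gu, RANK=so:
underlying: lik-erazim-o
1. e -> o, i -> u / B C0 _: fires at position(s) 8: likerazumo
2. 0 -> e / C _ C: no change
3. b -> p, d -> t, g -> k, v -> f / _ #: no change
4. f -> v, k -> g, p -> b, s -> z, t -> d / V _ V: fires at position(s) 3: ligerazumo
surface: ligerazumo
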